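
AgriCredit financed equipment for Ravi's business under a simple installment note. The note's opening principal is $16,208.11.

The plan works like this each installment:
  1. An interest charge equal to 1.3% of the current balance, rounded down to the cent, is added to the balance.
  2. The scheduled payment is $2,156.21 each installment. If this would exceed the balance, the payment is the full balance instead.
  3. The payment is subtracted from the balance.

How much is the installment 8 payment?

$2,073.35

Installment 1: opening $16,208.11; interest $210.70 → $16,418.81; payment $2,156.21; balance $14,262.60
Installment 2: opening $14,262.60; interest $185.41 → $14,448.01; payment $2,156.21; balance $12,291.80
Installment 3: opening $12,291.80; interest $159.79 → $12,451.59; payment $2,156.21; balance $10,295.38
Installment 4: opening $10,295.38; interest $133.83 → $10,429.21; payment $2,156.21; balance $8,273.00
Installment 5: opening $8,273.00; interest $107.54 → $8,380.54; payment $2,156.21; balance $6,224.33
Installment 6: opening $6,224.33; interest $80.91 → $6,305.24; payment $2,156.21; balance $4,149.03
Installment 7: opening $4,149.03; interest $53.93 → $4,202.96; payment $2,156.21; balance $2,046.75
Installment 8: opening $2,046.75; interest $26.60 → $2,073.35; payment $2,073.35; balance $0.00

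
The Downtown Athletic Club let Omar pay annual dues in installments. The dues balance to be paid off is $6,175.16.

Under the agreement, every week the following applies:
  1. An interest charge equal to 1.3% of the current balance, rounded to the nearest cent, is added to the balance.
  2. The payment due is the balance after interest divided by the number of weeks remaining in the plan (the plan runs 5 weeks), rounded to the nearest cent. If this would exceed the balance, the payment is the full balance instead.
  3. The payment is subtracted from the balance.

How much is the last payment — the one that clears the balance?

Week 1: $6,175.16 +$80.28 interest = $6,255.44; pay $1,251.09 → $5,004.35
Week 2: $5,004.35 +$65.06 interest = $5,069.41; pay $1,267.35 → $3,802.06
Week 3: $3,802.06 +$49.43 interest = $3,851.49; pay $1,283.83 → $2,567.66
Week 4: $2,567.66 +$33.38 interest = $2,601.04; pay $1,300.52 → $1,300.52
Week 5: $1,300.52 +$16.91 interest = $1,317.43; pay $1,317.43 → $0.00

$1,317.43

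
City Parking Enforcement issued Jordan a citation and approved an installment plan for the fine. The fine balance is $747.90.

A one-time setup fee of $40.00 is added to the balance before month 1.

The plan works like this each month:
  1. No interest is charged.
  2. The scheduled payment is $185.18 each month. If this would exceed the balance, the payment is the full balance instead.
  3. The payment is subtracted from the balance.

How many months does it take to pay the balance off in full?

5

Month 1: opening $787.90; payment $185.18; balance $602.72
Month 2: opening $602.72; payment $185.18; balance $417.54
Month 3: opening $417.54; payment $185.18; balance $232.36
Month 4: opening $232.36; payment $185.18; balance $47.18
Month 5: opening $47.18; payment $47.18; balance $0.00
Balance reaches $0.00 in month 5.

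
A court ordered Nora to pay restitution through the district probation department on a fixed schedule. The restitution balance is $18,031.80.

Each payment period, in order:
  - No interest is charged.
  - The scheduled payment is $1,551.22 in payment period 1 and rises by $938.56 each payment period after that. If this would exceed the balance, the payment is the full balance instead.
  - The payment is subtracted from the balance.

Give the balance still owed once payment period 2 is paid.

# | Opening | Payment | End bal
1 | $18,031.80 | $1,551.22 | $16,480.58
2 | $16,480.58 | $2,489.78 | $13,990.80

$13,990.80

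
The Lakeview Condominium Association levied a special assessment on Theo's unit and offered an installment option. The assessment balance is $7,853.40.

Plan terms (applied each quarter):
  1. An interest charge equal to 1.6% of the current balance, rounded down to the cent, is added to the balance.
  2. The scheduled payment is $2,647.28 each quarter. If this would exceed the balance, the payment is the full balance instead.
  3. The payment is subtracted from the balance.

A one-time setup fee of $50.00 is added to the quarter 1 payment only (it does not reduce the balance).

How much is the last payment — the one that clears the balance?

$169.48

Quarter 1: $7,853.40 +$125.65 interest = $7,979.05; pay $2,647.28 (+ $50.00 fee) → $5,331.77
Quarter 2: $5,331.77 +$85.30 interest = $5,417.07; pay $2,647.28 → $2,769.79
Quarter 3: $2,769.79 +$44.31 interest = $2,814.10; pay $2,647.28 → $166.82
Quarter 4: $166.82 +$2.66 interest = $169.48; pay $169.48 → $0.00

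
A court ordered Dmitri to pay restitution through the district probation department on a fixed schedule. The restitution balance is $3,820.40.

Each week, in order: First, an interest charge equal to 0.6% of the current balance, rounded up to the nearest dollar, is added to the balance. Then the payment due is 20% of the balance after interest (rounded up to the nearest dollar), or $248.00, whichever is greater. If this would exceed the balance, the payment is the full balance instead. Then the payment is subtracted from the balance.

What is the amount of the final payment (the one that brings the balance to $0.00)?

# | Opening | Interest | Payment | End bal
1 | $3,820.40 | $23.00 | $769.00 | $3,074.40
2 | $3,074.40 | $19.00 | $619.00 | $2,474.40
3 | $2,474.40 | $15.00 | $498.00 | $1,991.40
4 | $1,991.40 | $12.00 | $401.00 | $1,602.40
5 | $1,602.40 | $10.00 | $323.00 | $1,289.40
6 | $1,289.40 | $8.00 | $260.00 | $1,037.40
7 | $1,037.40 | $7.00 | $248.00 | $796.40
8 | $796.40 | $5.00 | $248.00 | $553.40
9 | $553.40 | $4.00 | $248.00 | $309.40
10 | $309.40 | $2.00 | $248.00 | $63.40
11 | $63.40 | $1.00 | $64.40 | $0.00

$64.40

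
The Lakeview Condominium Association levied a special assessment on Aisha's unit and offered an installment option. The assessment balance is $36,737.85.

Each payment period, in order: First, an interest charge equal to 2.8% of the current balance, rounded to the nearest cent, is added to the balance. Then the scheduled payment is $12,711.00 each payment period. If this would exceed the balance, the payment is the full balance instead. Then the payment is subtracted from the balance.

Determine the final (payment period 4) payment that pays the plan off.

$719.96

# | Opening | Interest | Payment | End bal
1 | $36,737.85 | $1,028.66 | $12,711.00 | $25,055.51
2 | $25,055.51 | $701.55 | $12,711.00 | $13,046.06
3 | $13,046.06 | $365.29 | $12,711.00 | $700.35
4 | $700.35 | $19.61 | $719.96 | $0.00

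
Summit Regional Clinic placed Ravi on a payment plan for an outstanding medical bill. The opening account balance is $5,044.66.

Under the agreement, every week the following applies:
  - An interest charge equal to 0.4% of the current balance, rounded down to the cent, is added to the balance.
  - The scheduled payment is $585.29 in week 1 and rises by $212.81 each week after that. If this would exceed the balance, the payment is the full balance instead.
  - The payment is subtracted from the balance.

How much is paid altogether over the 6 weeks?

$5,114.53

Week 1: opening $5,044.66; interest $20.17 → $5,064.83; payment $585.29; balance $4,479.54
Week 2: opening $4,479.54; interest $17.91 → $4,497.45; payment $798.10; balance $3,699.35
Week 3: opening $3,699.35; interest $14.79 → $3,714.14; payment $1,010.91; balance $2,703.23
Week 4: opening $2,703.23; interest $10.81 → $2,714.04; payment $1,223.72; balance $1,490.32
Week 5: opening $1,490.32; interest $5.96 → $1,496.28; payment $1,436.53; balance $59.75
Week 6: opening $59.75; interest $0.23 → $59.98; payment $59.98; balance $0.00
Total paid: $5,114.53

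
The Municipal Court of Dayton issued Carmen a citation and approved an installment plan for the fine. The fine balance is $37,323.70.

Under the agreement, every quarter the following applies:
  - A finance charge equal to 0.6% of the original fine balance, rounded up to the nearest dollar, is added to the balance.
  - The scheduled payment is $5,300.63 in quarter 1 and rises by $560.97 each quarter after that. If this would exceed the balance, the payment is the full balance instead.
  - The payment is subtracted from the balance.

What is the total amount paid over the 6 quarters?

$38,667.70

Quarter 1: opening $37,323.70; interest $224.00 → $37,547.70; payment $5,300.63; balance $32,247.07
Quarter 2: opening $32,247.07; interest $224.00 → $32,471.07; payment $5,861.60; balance $26,609.47
Quarter 3: opening $26,609.47; interest $224.00 → $26,833.47; payment $6,422.57; balance $20,410.90
Quarter 4: opening $20,410.90; interest $224.00 → $20,634.90; payment $6,983.54; balance $13,651.36
Quarter 5: opening $13,651.36; interest $224.00 → $13,875.36; payment $7,544.51; balance $6,330.85
Quarter 6: opening $6,330.85; interest $224.00 → $6,554.85; payment $6,554.85; balance $0.00
Total paid: $38,667.70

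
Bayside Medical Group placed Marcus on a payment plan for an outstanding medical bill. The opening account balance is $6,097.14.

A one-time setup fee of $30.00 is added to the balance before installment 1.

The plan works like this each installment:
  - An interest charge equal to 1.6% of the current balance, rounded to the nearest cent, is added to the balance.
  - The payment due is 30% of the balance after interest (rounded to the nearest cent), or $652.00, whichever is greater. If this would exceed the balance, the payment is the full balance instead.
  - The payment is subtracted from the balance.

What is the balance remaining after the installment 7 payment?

$0.00

Installment 1: opening $6,127.14; interest $98.03 → $6,225.17; payment $1,867.55; balance $4,357.62
Installment 2: opening $4,357.62; interest $69.72 → $4,427.34; payment $1,328.20; balance $3,099.14
Installment 3: opening $3,099.14; interest $49.59 → $3,148.73; payment $944.62; balance $2,204.11
Installment 4: opening $2,204.11; interest $35.27 → $2,239.38; payment $671.81; balance $1,567.57
Installment 5: opening $1,567.57; interest $25.08 → $1,592.65; payment $652.00; balance $940.65
Installment 6: opening $940.65; interest $15.05 → $955.70; payment $652.00; balance $303.70
Installment 7: opening $303.70; interest $4.86 → $308.56; payment $308.56; balance $0.00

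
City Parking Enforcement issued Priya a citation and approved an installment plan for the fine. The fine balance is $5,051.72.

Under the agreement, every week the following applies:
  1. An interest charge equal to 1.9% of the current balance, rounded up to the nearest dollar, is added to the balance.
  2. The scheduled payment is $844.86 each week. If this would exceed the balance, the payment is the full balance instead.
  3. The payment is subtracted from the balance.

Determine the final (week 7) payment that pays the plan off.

Week 1: $5,051.72 +$96.00 interest = $5,147.72; pay $844.86 → $4,302.86
Week 2: $4,302.86 +$82.00 interest = $4,384.86; pay $844.86 → $3,540.00
Week 3: $3,540.00 +$68.00 interest = $3,608.00; pay $844.86 → $2,763.14
Week 4: $2,763.14 +$53.00 interest = $2,816.14; pay $844.86 → $1,971.28
Week 5: $1,971.28 +$38.00 interest = $2,009.28; pay $844.86 → $1,164.42
Week 6: $1,164.42 +$23.00 interest = $1,187.42; pay $844.86 → $342.56
Week 7: $342.56 +$7.00 interest = $349.56; pay $349.56 → $0.00

$349.56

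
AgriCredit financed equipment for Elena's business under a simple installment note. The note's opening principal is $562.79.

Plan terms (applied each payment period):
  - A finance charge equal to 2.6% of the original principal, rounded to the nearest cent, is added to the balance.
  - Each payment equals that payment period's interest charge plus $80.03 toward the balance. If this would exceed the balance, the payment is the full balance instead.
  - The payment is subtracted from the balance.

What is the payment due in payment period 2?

$94.66

# | Opening | Interest | Payment | End bal
1 | $562.79 | $14.63 | $94.66 | $482.76
2 | $482.76 | $14.63 | $94.66 | $402.73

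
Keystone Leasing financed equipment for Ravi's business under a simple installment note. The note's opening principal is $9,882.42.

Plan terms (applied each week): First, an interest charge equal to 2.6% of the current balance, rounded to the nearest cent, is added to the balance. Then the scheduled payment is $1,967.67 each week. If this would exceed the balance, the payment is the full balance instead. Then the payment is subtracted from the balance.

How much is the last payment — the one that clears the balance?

Week 1: opening $9,882.42; interest $256.94 → $10,139.36; payment $1,967.67; balance $8,171.69
Week 2: opening $8,171.69; interest $212.46 → $8,384.15; payment $1,967.67; balance $6,416.48
Week 3: opening $6,416.48; interest $166.83 → $6,583.31; payment $1,967.67; balance $4,615.64
Week 4: opening $4,615.64; interest $120.01 → $4,735.65; payment $1,967.67; balance $2,767.98
Week 5: opening $2,767.98; interest $71.97 → $2,839.95; payment $1,967.67; balance $872.28
Week 6: opening $872.28; interest $22.68 → $894.96; payment $894.96; balance $0.00

$894.96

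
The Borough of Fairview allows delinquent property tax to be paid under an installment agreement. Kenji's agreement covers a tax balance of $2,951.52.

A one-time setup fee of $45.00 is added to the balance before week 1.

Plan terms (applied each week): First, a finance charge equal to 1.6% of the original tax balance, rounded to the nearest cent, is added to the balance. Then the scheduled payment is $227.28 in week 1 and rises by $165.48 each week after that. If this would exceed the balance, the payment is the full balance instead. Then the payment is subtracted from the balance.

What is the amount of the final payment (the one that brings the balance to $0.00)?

$488.64

Week 1: opening $2,996.52; interest $47.22 → $3,043.74; payment $227.28; balance $2,816.46
Week 2: opening $2,816.46; interest $47.22 → $2,863.68; payment $392.76; balance $2,470.92
Week 3: opening $2,470.92; interest $47.22 → $2,518.14; payment $558.24; balance $1,959.90
Week 4: opening $1,959.90; interest $47.22 → $2,007.12; payment $723.72; balance $1,283.40
Week 5: opening $1,283.40; interest $47.22 → $1,330.62; payment $889.20; balance $441.42
Week 6: opening $441.42; interest $47.22 → $488.64; payment $488.64; balance $0.00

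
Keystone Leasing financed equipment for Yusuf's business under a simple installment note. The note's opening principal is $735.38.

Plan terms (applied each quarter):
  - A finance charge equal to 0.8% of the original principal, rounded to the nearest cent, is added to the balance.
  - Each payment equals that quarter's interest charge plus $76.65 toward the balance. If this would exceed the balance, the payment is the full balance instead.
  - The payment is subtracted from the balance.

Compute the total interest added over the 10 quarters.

Quarter 1: opening $735.38; interest $5.88 → $741.26; payment $82.53; balance $658.73
Quarter 2: opening $658.73; interest $5.88 → $664.61; payment $82.53; balance $582.08
Quarter 3: opening $582.08; interest $5.88 → $587.96; payment $82.53; balance $505.43
Quarter 4: opening $505.43; interest $5.88 → $511.31; payment $82.53; balance $428.78
Quarter 5: opening $428.78; interest $5.88 → $434.66; payment $82.53; balance $352.13
Quarter 6: opening $352.13; interest $5.88 → $358.01; payment $82.53; balance $275.48
Quarter 7: opening $275.48; interest $5.88 → $281.36; payment $82.53; balance $198.83
Quarter 8: opening $198.83; interest $5.88 → $204.71; payment $82.53; balance $122.18
Quarter 9: opening $122.18; interest $5.88 → $128.06; payment $82.53; balance $45.53
Quarter 10: opening $45.53; interest $5.88 → $51.41; payment $51.41; balance $0.00
Total interest: $5.88 + $5.88 + $5.88 + $5.88 + $5.88 + $5.88 + $5.88 + $5.88 + $5.88 + $5.88 = $58.80

$58.80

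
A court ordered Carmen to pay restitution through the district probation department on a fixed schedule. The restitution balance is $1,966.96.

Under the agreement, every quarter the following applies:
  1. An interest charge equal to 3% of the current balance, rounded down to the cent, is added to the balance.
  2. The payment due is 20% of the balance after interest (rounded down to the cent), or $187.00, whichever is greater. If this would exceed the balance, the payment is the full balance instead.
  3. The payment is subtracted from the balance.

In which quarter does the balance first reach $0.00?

10

Quarter 1: $1,966.96 +$59.00 interest = $2,025.96; pay $405.19 → $1,620.77
Quarter 2: $1,620.77 +$48.62 interest = $1,669.39; pay $333.87 → $1,335.52
Quarter 3: $1,335.52 +$40.06 interest = $1,375.58; pay $275.11 → $1,100.47
Quarter 4: $1,100.47 +$33.01 interest = $1,133.48; pay $226.69 → $906.79
Quarter 5: $906.79 +$27.20 interest = $933.99; pay $187.00 → $746.99
Quarter 6: $746.99 +$22.40 interest = $769.39; pay $187.00 → $582.39
Quarter 7: $582.39 +$17.47 interest = $599.86; pay $187.00 → $412.86
Quarter 8: $412.86 +$12.38 interest = $425.24; pay $187.00 → $238.24
Quarter 9: $238.24 +$7.14 interest = $245.38; pay $187.00 → $58.38
Quarter 10: $58.38 +$1.75 interest = $60.13; pay $60.13 → $0.00
Balance reaches $0.00 in quarter 10.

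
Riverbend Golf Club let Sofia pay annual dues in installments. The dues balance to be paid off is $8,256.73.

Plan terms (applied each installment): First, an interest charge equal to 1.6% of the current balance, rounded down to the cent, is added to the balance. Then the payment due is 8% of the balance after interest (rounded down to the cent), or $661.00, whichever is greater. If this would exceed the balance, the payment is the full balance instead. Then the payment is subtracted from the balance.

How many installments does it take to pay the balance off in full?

15

Installment 1: $8,256.73 +$132.10 interest = $8,388.83; pay $671.10 → $7,717.73
Installment 2: $7,717.73 +$123.48 interest = $7,841.21; pay $661.00 → $7,180.21
Installment 3: $7,180.21 +$114.88 interest = $7,295.09; pay $661.00 → $6,634.09
Installment 4: $6,634.09 +$106.14 interest = $6,740.23; pay $661.00 → $6,079.23
Installment 5: $6,079.23 +$97.26 interest = $6,176.49; pay $661.00 → $5,515.49
Installment 6: $5,515.49 +$88.24 interest = $5,603.73; pay $661.00 → $4,942.73
Installment 7: $4,942.73 +$79.08 interest = $5,021.81; pay $661.00 → $4,360.81
Installment 8: $4,360.81 +$69.77 interest = $4,430.58; pay $661.00 → $3,769.58
Installment 9: $3,769.58 +$60.31 interest = $3,829.89; pay $661.00 → $3,168.89
Installment 10: $3,168.89 +$50.70 interest = $3,219.59; pay $661.00 → $2,558.59
Installment 11: $2,558.59 +$40.93 interest = $2,599.52; pay $661.00 → $1,938.52
Installment 12: $1,938.52 +$31.01 interest = $1,969.53; pay $661.00 → $1,308.53
Installment 13: $1,308.53 +$20.93 interest = $1,329.46; pay $661.00 → $668.46
Installment 14: $668.46 +$10.69 interest = $679.15; pay $661.00 → $18.15
Installment 15: $18.15 +$0.29 interest = $18.44; pay $18.44 → $0.00
Balance reaches $0.00 in installment 15.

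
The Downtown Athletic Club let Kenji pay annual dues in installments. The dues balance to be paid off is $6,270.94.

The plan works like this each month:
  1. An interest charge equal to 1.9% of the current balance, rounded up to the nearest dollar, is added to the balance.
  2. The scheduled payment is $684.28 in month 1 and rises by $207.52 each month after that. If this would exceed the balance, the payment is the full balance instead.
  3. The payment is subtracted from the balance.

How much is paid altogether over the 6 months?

Month 1: opening $6,270.94; interest $120.00 → $6,390.94; payment $684.28; balance $5,706.66
Month 2: opening $5,706.66; interest $109.00 → $5,815.66; payment $891.80; balance $4,923.86
Month 3: opening $4,923.86; interest $94.00 → $5,017.86; payment $1,099.32; balance $3,918.54
Month 4: opening $3,918.54; interest $75.00 → $3,993.54; payment $1,306.84; balance $2,686.70
Month 5: opening $2,686.70; interest $52.00 → $2,738.70; payment $1,514.36; balance $1,224.34
Month 6: opening $1,224.34; interest $24.00 → $1,248.34; payment $1,248.34; balance $0.00
Total paid: $6,744.94

$6,744.94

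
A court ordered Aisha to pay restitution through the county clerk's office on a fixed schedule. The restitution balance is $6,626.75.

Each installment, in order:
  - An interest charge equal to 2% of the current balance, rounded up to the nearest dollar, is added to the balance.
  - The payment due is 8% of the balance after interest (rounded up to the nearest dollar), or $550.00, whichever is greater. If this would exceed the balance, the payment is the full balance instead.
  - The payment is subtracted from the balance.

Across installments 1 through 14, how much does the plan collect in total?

# | Opening | Interest | Payment | End bal
1 | $6,626.75 | $133.00 | $550.00 | $6,209.75
2 | $6,209.75 | $125.00 | $550.00 | $5,784.75
3 | $5,784.75 | $116.00 | $550.00 | $5,350.75
4 | $5,350.75 | $108.00 | $550.00 | $4,908.75
5 | $4,908.75 | $99.00 | $550.00 | $4,457.75
6 | $4,457.75 | $90.00 | $550.00 | $3,997.75
7 | $3,997.75 | $80.00 | $550.00 | $3,527.75
8 | $3,527.75 | $71.00 | $550.00 | $3,048.75
9 | $3,048.75 | $61.00 | $550.00 | $2,559.75
10 | $2,559.75 | $52.00 | $550.00 | $2,061.75
11 | $2,061.75 | $42.00 | $550.00 | $1,553.75
12 | $1,553.75 | $32.00 | $550.00 | $1,035.75
13 | $1,035.75 | $21.00 | $550.00 | $506.75
14 | $506.75 | $11.00 | $517.75 | $0.00
Total paid: $7,667.75

$7,667.75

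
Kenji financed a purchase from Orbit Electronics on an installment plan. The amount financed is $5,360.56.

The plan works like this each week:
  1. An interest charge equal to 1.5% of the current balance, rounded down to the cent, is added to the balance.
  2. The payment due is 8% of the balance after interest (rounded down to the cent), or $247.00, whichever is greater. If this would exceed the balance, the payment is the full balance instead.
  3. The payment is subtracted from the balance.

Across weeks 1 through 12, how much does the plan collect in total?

$3,766.43

Week 1: $5,360.56 +$80.40 interest = $5,440.96; pay $435.27 → $5,005.69
Week 2: $5,005.69 +$75.08 interest = $5,080.77; pay $406.46 → $4,674.31
Week 3: $4,674.31 +$70.11 interest = $4,744.42; pay $379.55 → $4,364.87
Week 4: $4,364.87 +$65.47 interest = $4,430.34; pay $354.42 → $4,075.92
Week 5: $4,075.92 +$61.13 interest = $4,137.05; pay $330.96 → $3,806.09
Week 6: $3,806.09 +$57.09 interest = $3,863.18; pay $309.05 → $3,554.13
Week 7: $3,554.13 +$53.31 interest = $3,607.44; pay $288.59 → $3,318.85
Week 8: $3,318.85 +$49.78 interest = $3,368.63; pay $269.49 → $3,099.14
Week 9: $3,099.14 +$46.48 interest = $3,145.62; pay $251.64 → $2,893.98
Week 10: $2,893.98 +$43.40 interest = $2,937.38; pay $247.00 → $2,690.38
Week 11: $2,690.38 +$40.35 interest = $2,730.73; pay $247.00 → $2,483.73
Week 12: $2,483.73 +$37.25 interest = $2,520.98; pay $247.00 → $2,273.98
Total paid: $3,766.43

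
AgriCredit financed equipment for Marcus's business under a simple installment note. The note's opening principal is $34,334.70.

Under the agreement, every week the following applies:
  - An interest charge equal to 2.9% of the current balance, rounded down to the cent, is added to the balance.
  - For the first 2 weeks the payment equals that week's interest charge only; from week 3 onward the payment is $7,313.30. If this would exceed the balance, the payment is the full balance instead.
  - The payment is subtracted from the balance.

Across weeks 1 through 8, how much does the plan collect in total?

$39,443.56

Week 1: $34,334.70 +$995.70 interest = $35,330.40; pay $995.70 → $34,334.70
Week 2: $34,334.70 +$995.70 interest = $35,330.40; pay $995.70 → $34,334.70
Week 3: $34,334.70 +$995.70 interest = $35,330.40; pay $7,313.30 → $28,017.10
Week 4: $28,017.10 +$812.49 interest = $28,829.59; pay $7,313.30 → $21,516.29
Week 5: $21,516.29 +$623.97 interest = $22,140.26; pay $7,313.30 → $14,826.96
Week 6: $14,826.96 +$429.98 interest = $15,256.94; pay $7,313.30 → $7,943.64
Week 7: $7,943.64 +$230.36 interest = $8,174.00; pay $7,313.30 → $860.70
Week 8: $860.70 +$24.96 interest = $885.66; pay $885.66 → $0.00
Total paid: $39,443.56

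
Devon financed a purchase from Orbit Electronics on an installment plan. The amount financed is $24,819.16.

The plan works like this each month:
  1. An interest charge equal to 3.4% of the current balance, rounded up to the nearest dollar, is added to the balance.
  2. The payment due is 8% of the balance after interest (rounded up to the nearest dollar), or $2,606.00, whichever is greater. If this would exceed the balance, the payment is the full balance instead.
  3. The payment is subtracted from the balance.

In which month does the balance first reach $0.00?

# | Opening | Interest | Payment | End bal
1 | $24,819.16 | $844.00 | $2,606.00 | $23,057.16
2 | $23,057.16 | $784.00 | $2,606.00 | $21,235.16
3 | $21,235.16 | $722.00 | $2,606.00 | $19,351.16
4 | $19,351.16 | $658.00 | $2,606.00 | $17,403.16
5 | $17,403.16 | $592.00 | $2,606.00 | $15,389.16
6 | $15,389.16 | $524.00 | $2,606.00 | $13,307.16
7 | $13,307.16 | $453.00 | $2,606.00 | $11,154.16
8 | $11,154.16 | $380.00 | $2,606.00 | $8,928.16
9 | $8,928.16 | $304.00 | $2,606.00 | $6,626.16
10 | $6,626.16 | $226.00 | $2,606.00 | $4,246.16
11 | $4,246.16 | $145.00 | $2,606.00 | $1,785.16
12 | $1,785.16 | $61.00 | $1,846.16 | $0.00
Balance reaches $0.00 in month 12.

12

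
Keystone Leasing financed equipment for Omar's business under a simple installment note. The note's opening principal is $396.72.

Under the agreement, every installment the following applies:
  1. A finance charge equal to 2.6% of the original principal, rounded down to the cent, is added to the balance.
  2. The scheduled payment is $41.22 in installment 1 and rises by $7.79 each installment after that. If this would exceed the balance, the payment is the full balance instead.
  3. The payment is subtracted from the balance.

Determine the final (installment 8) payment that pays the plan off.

# | Opening | Interest | Payment | End bal
1 | $396.72 | $10.31 | $41.22 | $365.81
2 | $365.81 | $10.31 | $49.01 | $327.11
3 | $327.11 | $10.31 | $56.80 | $280.62
4 | $280.62 | $10.31 | $64.59 | $226.34
5 | $226.34 | $10.31 | $72.38 | $164.27
6 | $164.27 | $10.31 | $80.17 | $94.41
7 | $94.41 | $10.31 | $87.96 | $16.76
8 | $16.76 | $10.31 | $27.07 | $0.00

$27.07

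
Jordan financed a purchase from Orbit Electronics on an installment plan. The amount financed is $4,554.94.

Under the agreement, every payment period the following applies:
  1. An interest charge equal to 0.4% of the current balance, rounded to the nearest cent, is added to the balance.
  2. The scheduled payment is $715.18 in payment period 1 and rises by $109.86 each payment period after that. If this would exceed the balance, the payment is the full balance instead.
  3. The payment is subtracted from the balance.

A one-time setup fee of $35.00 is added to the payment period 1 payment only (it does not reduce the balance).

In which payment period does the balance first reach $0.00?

5

Payment period 1: $4,554.94 +$18.22 interest = $4,573.16; pay $715.18 (+ $35.00 fee) → $3,857.98
Payment period 2: $3,857.98 +$15.43 interest = $3,873.41; pay $825.04 → $3,048.37
Payment period 3: $3,048.37 +$12.19 interest = $3,060.56; pay $934.90 → $2,125.66
Payment period 4: $2,125.66 +$8.50 interest = $2,134.16; pay $1,044.76 → $1,089.40
Payment period 5: $1,089.40 +$4.36 interest = $1,093.76; pay $1,093.76 → $0.00
Balance reaches $0.00 in payment period 5.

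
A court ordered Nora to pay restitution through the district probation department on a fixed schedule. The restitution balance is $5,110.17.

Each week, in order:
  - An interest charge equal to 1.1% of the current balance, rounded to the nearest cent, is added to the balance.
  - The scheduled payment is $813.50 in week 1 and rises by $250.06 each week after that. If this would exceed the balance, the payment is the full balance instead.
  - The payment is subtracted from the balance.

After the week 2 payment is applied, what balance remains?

$3,337.20

Week 1: $5,110.17 +$56.21 interest = $5,166.38; pay $813.50 → $4,352.88
Week 2: $4,352.88 +$47.88 interest = $4,400.76; pay $1,063.56 → $3,337.20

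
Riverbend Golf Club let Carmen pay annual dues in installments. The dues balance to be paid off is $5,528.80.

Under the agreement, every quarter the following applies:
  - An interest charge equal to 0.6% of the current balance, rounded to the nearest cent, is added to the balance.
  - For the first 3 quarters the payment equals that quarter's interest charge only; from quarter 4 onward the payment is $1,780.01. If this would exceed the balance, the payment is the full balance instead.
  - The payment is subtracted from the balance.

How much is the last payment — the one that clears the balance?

$258.32

Quarter 1: opening $5,528.80; interest $33.17 → $5,561.97; payment $33.17; balance $5,528.80
Quarter 2: opening $5,528.80; interest $33.17 → $5,561.97; payment $33.17; balance $5,528.80
Quarter 3: opening $5,528.80; interest $33.17 → $5,561.97; payment $33.17; balance $5,528.80
Quarter 4: opening $5,528.80; interest $33.17 → $5,561.97; payment $1,780.01; balance $3,781.96
Quarter 5: opening $3,781.96; interest $22.69 → $3,804.65; payment $1,780.01; balance $2,024.64
Quarter 6: opening $2,024.64; interest $12.15 → $2,036.79; payment $1,780.01; balance $256.78
Quarter 7: opening $256.78; interest $1.54 → $258.32; payment $258.32; balance $0.00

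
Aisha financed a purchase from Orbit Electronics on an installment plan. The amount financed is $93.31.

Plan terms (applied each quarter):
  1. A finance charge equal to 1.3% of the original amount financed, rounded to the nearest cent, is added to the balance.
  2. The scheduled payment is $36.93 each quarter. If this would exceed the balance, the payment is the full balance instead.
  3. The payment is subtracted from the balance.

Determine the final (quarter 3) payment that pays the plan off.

Quarter 1: opening $93.31; interest $1.21 → $94.52; payment $36.93; balance $57.59
Quarter 2: opening $57.59; interest $1.21 → $58.80; payment $36.93; balance $21.87
Quarter 3: opening $21.87; interest $1.21 → $23.08; payment $23.08; balance $0.00

$23.08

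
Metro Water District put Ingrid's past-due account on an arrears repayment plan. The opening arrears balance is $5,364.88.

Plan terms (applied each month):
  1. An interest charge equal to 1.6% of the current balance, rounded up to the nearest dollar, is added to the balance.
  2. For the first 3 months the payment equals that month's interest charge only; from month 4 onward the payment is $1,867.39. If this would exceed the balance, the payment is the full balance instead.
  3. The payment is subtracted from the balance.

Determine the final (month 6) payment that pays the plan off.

Month 1: opening $5,364.88; interest $86.00 → $5,450.88; payment $86.00; balance $5,364.88
Month 2: opening $5,364.88; interest $86.00 → $5,450.88; payment $86.00; balance $5,364.88
Month 3: opening $5,364.88; interest $86.00 → $5,450.88; payment $86.00; balance $5,364.88
Month 4: opening $5,364.88; interest $86.00 → $5,450.88; payment $1,867.39; balance $3,583.49
Month 5: opening $3,583.49; interest $58.00 → $3,641.49; payment $1,867.39; balance $1,774.10
Month 6: opening $1,774.10; interest $29.00 → $1,803.10; payment $1,803.10; balance $0.00

$1,803.10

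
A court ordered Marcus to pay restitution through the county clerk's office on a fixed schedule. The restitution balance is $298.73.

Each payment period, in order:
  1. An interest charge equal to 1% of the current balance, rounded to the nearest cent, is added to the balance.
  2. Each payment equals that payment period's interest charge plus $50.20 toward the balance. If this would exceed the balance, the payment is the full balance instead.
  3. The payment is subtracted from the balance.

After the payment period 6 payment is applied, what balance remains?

$0.00

Payment period 1: opening $298.73; interest $2.99 → $301.72; payment $53.19; balance $248.53
Payment period 2: opening $248.53; interest $2.49 → $251.02; payment $52.69; balance $198.33
Payment period 3: opening $198.33; interest $1.98 → $200.31; payment $52.18; balance $148.13
Payment period 4: opening $148.13; interest $1.48 → $149.61; payment $51.68; balance $97.93
Payment period 5: opening $97.93; interest $0.98 → $98.91; payment $51.18; balance $47.73
Payment period 6: opening $47.73; interest $0.48 → $48.21; payment $48.21; balance $0.00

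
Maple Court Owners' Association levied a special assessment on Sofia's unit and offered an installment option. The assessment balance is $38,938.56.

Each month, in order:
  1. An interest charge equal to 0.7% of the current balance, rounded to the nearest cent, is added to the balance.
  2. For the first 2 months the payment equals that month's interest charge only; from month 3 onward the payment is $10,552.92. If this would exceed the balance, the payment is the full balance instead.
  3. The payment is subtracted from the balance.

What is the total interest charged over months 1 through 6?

$1,201.63

Month 1: $38,938.56 +$272.57 interest = $39,211.13; pay $272.57 → $38,938.56
Month 2: $38,938.56 +$272.57 interest = $39,211.13; pay $272.57 → $38,938.56
Month 3: $38,938.56 +$272.57 interest = $39,211.13; pay $10,552.92 → $28,658.21
Month 4: $28,658.21 +$200.61 interest = $28,858.82; pay $10,552.92 → $18,305.90
Month 5: $18,305.90 +$128.14 interest = $18,434.04; pay $10,552.92 → $7,881.12
Month 6: $7,881.12 +$55.17 interest = $7,936.29; pay $7,936.29 → $0.00
Total interest: $272.57 + $272.57 + $272.57 + $200.61 + $128.14 + $55.17 = $1,201.63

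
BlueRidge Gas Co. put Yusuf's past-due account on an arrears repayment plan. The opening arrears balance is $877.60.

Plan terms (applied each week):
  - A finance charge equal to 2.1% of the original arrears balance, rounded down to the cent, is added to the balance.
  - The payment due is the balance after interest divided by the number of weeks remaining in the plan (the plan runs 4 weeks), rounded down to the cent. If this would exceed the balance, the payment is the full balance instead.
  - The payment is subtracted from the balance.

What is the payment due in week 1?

$224.00

# | Opening | Interest | Payment | End bal
1 | $877.60 | $18.42 | $224.00 | $672.02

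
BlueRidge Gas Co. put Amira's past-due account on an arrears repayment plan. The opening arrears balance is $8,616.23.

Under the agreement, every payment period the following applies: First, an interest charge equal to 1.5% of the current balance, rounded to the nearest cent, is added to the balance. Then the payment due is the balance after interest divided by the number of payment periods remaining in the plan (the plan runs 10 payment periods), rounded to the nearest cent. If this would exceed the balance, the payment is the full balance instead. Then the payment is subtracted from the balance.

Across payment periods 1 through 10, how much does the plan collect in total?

Payment period 1: opening $8,616.23; interest $129.24 → $8,745.47; payment $874.55; balance $7,870.92
Payment period 2: opening $7,870.92; interest $118.06 → $7,988.98; payment $887.66; balance $7,101.32
Payment period 3: opening $7,101.32; interest $106.52 → $7,207.84; payment $900.98; balance $6,306.86
Payment period 4: opening $6,306.86; interest $94.60 → $6,401.46; payment $914.49; balance $5,486.97
Payment period 5: opening $5,486.97; interest $82.30 → $5,569.27; payment $928.21; balance $4,641.06
Payment period 6: opening $4,641.06; interest $69.62 → $4,710.68; payment $942.14; balance $3,768.54
Payment period 7: opening $3,768.54; interest $56.53 → $3,825.07; payment $956.27; balance $2,868.80
Payment period 8: opening $2,868.80; interest $43.03 → $2,911.83; payment $970.61; balance $1,941.22
Payment period 9: opening $1,941.22; interest $29.12 → $1,970.34; payment $985.17; balance $985.17
Payment period 10: opening $985.17; interest $14.78 → $999.95; payment $999.95; balance $0.00
Total paid: $9,360.03

$9,360.03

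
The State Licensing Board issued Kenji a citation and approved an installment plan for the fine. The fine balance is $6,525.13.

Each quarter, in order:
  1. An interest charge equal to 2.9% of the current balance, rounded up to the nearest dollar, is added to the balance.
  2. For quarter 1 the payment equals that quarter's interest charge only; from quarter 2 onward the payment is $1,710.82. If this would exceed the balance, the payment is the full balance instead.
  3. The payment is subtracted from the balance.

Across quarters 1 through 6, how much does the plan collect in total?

$7,210.13

# | Opening | Interest | Payment | End bal
1 | $6,525.13 | $190.00 | $190.00 | $6,525.13
2 | $6,525.13 | $190.00 | $1,710.82 | $5,004.31
3 | $5,004.31 | $146.00 | $1,710.82 | $3,439.49
4 | $3,439.49 | $100.00 | $1,710.82 | $1,828.67
5 | $1,828.67 | $54.00 | $1,710.82 | $171.85
6 | $171.85 | $5.00 | $176.85 | $0.00
Total paid: $7,210.13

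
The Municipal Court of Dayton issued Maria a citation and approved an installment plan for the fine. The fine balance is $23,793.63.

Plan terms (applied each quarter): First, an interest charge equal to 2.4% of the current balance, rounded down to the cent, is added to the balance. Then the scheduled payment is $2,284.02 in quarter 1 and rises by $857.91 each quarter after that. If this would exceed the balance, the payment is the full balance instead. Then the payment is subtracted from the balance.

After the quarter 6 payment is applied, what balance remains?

Quarter 1: opening $23,793.63; interest $571.04 → $24,364.67; payment $2,284.02; balance $22,080.65
Quarter 2: opening $22,080.65; interest $529.93 → $22,610.58; payment $3,141.93; balance $19,468.65
Quarter 3: opening $19,468.65; interest $467.24 → $19,935.89; payment $3,999.84; balance $15,936.05
Quarter 4: opening $15,936.05; interest $382.46 → $16,318.51; payment $4,857.75; balance $11,460.76
Quarter 5: opening $11,460.76; interest $275.05 → $11,735.81; payment $5,715.66; balance $6,020.15
Quarter 6: opening $6,020.15; interest $144.48 → $6,164.63; payment $6,164.63; balance $0.00

$0.00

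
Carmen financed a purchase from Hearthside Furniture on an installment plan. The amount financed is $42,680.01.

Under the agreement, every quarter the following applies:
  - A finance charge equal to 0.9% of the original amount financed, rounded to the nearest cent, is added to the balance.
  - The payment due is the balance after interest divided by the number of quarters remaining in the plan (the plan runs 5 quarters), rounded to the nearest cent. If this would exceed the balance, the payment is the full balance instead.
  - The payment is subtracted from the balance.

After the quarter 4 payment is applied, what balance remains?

Quarter 1: $42,680.01 +$384.12 interest = $43,064.13; pay $8,612.83 → $34,451.30
Quarter 2: $34,451.30 +$384.12 interest = $34,835.42; pay $8,708.86 → $26,126.56
Quarter 3: $26,126.56 +$384.12 interest = $26,510.68; pay $8,836.89 → $17,673.79
Quarter 4: $17,673.79 +$384.12 interest = $18,057.91; pay $9,028.96 → $9,028.95

$9,028.95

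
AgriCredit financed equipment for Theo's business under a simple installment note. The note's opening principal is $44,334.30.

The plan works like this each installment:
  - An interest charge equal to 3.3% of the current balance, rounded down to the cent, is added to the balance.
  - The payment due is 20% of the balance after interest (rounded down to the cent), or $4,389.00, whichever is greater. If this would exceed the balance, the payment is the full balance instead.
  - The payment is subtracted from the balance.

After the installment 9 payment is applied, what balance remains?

$880.20

Installment 1: $44,334.30 +$1,463.03 interest = $45,797.33; pay $9,159.46 → $36,637.87
Installment 2: $36,637.87 +$1,209.04 interest = $37,846.91; pay $7,569.38 → $30,277.53
Installment 3: $30,277.53 +$999.15 interest = $31,276.68; pay $6,255.33 → $25,021.35
Installment 4: $25,021.35 +$825.70 interest = $25,847.05; pay $5,169.41 → $20,677.64
Installment 5: $20,677.64 +$682.36 interest = $21,360.00; pay $4,389.00 → $16,971.00
Installment 6: $16,971.00 +$560.04 interest = $17,531.04; pay $4,389.00 → $13,142.04
Installment 7: $13,142.04 +$433.68 interest = $13,575.72; pay $4,389.00 → $9,186.72
Installment 8: $9,186.72 +$303.16 interest = $9,489.88; pay $4,389.00 → $5,100.88
Installment 9: $5,100.88 +$168.32 interest = $5,269.20; pay $4,389.00 → $880.20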